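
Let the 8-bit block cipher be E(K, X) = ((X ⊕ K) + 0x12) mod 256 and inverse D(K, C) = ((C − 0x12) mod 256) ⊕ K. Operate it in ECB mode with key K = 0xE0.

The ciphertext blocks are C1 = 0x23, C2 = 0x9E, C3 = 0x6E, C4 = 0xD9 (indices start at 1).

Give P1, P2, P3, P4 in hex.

P1 = 0xF1, P2 = 0x6C, P3 = 0xBC, P4 = 0x27

ECB decryption: P_i = D(K, C_i).
P1: D(K, 0x23) = 0xF1.
P2: D(K, 0x9E) = 0x6C.
P3: D(K, 0x6E) = 0xBC.
P4: D(K, 0xD9) = 0x27.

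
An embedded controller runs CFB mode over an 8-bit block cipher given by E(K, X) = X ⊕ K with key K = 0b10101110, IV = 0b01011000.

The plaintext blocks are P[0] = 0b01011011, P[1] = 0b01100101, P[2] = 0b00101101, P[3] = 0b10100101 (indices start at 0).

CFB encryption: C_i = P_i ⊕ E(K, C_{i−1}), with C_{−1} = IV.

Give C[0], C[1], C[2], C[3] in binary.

C[0]: E(K, 0b01011000) = 0b11110110; 0b01011011 ⊕ 0b11110110 = 0b10101101.
C[1]: E(K, 0b10101101) = 0b00000011; 0b01100101 ⊕ 0b00000011 = 0b01100110.
C[2]: E(K, 0b01100110) = 0b11001000; 0b00101101 ⊕ 0b11001000 = 0b11100101.
C[3]: E(K, 0b11100101) = 0b01001011; 0b10100101 ⊕ 0b01001011 = 0b11101110.

C[0] = 0b10101101, C[1] = 0b01100110, C[2] = 0b11100101, C[3] = 0b11101110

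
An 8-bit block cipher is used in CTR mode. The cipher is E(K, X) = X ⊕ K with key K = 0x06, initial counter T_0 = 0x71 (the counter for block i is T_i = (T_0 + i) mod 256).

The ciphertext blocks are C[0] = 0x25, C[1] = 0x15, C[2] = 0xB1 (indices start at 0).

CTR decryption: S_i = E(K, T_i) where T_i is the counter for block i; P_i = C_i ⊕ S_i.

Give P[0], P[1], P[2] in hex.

P[0] = 0x52, P[1] = 0x61, P[2] = 0xC4

P[0]: T = 0x71, S = E(K, T) = 0x77; 0x25 ⊕ 0x77 = 0x52.
P[1]: T = 0x72, S = E(K, T) = 0x74; 0x15 ⊕ 0x74 = 0x61.
P[2]: T = 0x73, S = E(K, T) = 0x75; 0xB1 ⊕ 0x75 = 0xC4.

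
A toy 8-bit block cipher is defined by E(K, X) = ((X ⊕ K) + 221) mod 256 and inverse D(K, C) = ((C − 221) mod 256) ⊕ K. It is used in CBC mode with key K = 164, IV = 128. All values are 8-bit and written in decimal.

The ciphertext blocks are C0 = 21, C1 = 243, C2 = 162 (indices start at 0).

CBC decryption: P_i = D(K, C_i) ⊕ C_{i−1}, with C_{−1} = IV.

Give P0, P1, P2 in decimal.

P0: D(K, 21) = 156; 156 ⊕ 128 = 28.
P1: D(K, 243) = 178; 178 ⊕ 21 = 167.
P2: D(K, 162) = 97; 97 ⊕ 243 = 146.

P0 = 28, P1 = 167, P2 = 146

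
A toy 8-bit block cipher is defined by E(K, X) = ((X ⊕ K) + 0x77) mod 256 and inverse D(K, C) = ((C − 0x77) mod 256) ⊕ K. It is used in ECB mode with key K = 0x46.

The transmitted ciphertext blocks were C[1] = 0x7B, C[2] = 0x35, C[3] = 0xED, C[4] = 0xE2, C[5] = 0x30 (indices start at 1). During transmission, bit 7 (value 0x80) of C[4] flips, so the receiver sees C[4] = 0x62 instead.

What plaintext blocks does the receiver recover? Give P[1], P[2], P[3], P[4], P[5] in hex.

ECB decryption: P_i = D(K, C_i).
Only C[4] changed, to 0x62. In ECB, a change in C_i affects only P_i. Decrypting the received ciphertext:
P[1]: D(K, 0x7B) = 0x42.
P[2]: D(K, 0x35) = 0xF8.
P[3]: D(K, 0xED) = 0x30.
P[4]: D(K, 0x62) = 0xAD.
P[5]: D(K, 0x30) = 0xFF.
Blocks that differ from the original plaintext: P[4].

P[1] = 0x42, P[2] = 0xF8, P[3] = 0x30, P[4] = 0xAD, P[5] = 0xFF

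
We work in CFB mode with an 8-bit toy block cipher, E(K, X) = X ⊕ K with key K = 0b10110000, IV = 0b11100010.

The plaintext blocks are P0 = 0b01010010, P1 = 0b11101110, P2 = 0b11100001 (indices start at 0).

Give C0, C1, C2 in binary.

CFB encryption: C_i = P_i ⊕ E(K, C_{i−1}), with C_{−1} = IV.
C0: E(K, 0b11100010) = 0b01010010; 0b01010010 ⊕ 0b01010010 = 0b00000000.
C1: E(K, 0b00000000) = 0b10110000; 0b11101110 ⊕ 0b10110000 = 0b01011110.
C2: E(K, 0b01011110) = 0b11101110; 0b11100001 ⊕ 0b11101110 = 0b00001111.

C0 = 0b00000000, C1 = 0b01011110, C2 = 0b00001111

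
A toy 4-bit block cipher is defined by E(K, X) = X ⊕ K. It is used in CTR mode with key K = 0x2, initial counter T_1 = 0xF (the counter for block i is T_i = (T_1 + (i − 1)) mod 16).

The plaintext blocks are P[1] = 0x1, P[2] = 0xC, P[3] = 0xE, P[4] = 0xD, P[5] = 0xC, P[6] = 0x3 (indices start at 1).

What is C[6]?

CTR encryption: S_i = E(K, T_i) where T_i is the counter for block i; C_i = P_i ⊕ S_i.
C[1]: T = 0xF, S = E(K, T) = 0xD; 0x1 ⊕ 0xD = 0xC.
C[2]: T = 0x0, S = E(K, T) = 0x2; 0xC ⊕ 0x2 = 0xE.
C[3]: T = 0x1, S = E(K, T) = 0x3; 0xE ⊕ 0x3 = 0xD.
C[4]: T = 0x2, S = E(K, T) = 0x0; 0xD ⊕ 0x0 = 0xD.
C[5]: T = 0x3, S = E(K, T) = 0x1; 0xC ⊕ 0x1 = 0xD.
C[6]: T = 0x4, S = E(K, T) = 0x6; 0x3 ⊕ 0x6 = 0x5.

C[6] = 0x5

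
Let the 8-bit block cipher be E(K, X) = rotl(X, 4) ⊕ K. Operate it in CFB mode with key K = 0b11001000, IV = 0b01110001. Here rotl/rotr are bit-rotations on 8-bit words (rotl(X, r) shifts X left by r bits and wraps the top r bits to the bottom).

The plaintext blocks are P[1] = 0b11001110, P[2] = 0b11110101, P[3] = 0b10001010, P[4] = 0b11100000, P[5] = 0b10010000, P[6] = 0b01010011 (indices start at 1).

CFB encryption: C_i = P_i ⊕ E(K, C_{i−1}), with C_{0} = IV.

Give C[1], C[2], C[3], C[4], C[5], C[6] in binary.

C[1]: E(K, 0b01110001) = 0b11011111; 0b11001110 ⊕ 0b11011111 = 0b00010001.
C[2]: E(K, 0b00010001) = 0b11011001; 0b11110101 ⊕ 0b11011001 = 0b00101100.
C[3]: E(K, 0b00101100) = 0b00001010; 0b10001010 ⊕ 0b00001010 = 0b10000000.
C[4]: E(K, 0b10000000) = 0b11000000; 0b11100000 ⊕ 0b11000000 = 0b00100000.
C[5]: E(K, 0b00100000) = 0b11001010; 0b10010000 ⊕ 0b11001010 = 0b01011010.
C[6]: E(K, 0b01011010) = 0b01101101; 0b01010011 ⊕ 0b01101101 = 0b00111110.

C[1] = 0b00010001, C[2] = 0b00101100, C[3] = 0b10000000, C[4] = 0b00100000, C[5] = 0b01011010, C[6] = 0b00111110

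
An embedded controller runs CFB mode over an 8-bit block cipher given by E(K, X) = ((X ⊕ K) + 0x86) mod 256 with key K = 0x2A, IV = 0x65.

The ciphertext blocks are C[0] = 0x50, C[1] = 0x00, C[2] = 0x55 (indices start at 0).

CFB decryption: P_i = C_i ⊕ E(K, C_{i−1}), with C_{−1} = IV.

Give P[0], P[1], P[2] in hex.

P[0]: E(K, 0x65) = 0xD5; 0x50 ⊕ 0xD5 = 0x85.
P[1]: E(K, 0x50) = 0x00; 0x00 ⊕ 0x00 = 0x00.
P[2]: E(K, 0x00) = 0xB0; 0x55 ⊕ 0xB0 = 0xE5.

P[0] = 0x85, P[1] = 0x00, P[2] = 0xE5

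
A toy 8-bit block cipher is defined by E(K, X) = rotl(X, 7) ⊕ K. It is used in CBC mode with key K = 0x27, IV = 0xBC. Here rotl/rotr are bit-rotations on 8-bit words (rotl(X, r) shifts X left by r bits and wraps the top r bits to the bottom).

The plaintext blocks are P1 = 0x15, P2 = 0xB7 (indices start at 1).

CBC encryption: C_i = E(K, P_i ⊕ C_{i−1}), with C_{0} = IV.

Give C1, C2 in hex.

C1: P1 ⊕ 0xBC = 0xA9; E(K, 0xA9) = 0xF3.
C2: P2 ⊕ 0xF3 = 0x44; E(K, 0x44) = 0x05.

C1 = 0xF3, C2 = 0x05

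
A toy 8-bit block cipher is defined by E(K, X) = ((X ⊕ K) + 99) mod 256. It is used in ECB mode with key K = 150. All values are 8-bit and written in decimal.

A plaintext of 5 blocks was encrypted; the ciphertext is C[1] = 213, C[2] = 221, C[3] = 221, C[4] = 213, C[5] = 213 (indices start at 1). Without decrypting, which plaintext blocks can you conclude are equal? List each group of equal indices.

ECB encrypts each block independently with the same key, so equal ciphertext blocks imply equal plaintext blocks.
C[1] = C[4] = C[5] = 213, so P[1] = P[4] = P[5].
C[2] = C[3] = 221, so P[2] = P[3].

P[1] = P[4] = P[5]; P[2] = P[3]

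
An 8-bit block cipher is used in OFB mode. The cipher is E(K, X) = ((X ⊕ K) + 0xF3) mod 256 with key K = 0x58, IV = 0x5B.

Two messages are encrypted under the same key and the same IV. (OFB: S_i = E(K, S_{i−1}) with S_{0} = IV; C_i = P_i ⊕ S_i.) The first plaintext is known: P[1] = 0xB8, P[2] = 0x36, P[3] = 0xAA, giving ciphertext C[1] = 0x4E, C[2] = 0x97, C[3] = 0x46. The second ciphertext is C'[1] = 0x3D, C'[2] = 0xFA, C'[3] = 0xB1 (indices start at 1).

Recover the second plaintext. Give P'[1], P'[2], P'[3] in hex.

In OFB with a reused IV, both messages share the same keystream S_i, so C_i ⊕ C'_i = P_i ⊕ P'_i and thus P'_i = P_i ⊕ C_i ⊕ C'_i.
P'[1]: 0xB8 ⊕ 0x4E ⊕ 0x3D = 0xCB.
P'[2]: 0x36 ⊕ 0x97 ⊕ 0xFA = 0x5B.
P'[3]: 0xAA ⊕ 0x46 ⊕ 0xB1 = 0x5D.

P'[1] = 0xCB, P'[2] = 0x5B, P'[3] = 0x5D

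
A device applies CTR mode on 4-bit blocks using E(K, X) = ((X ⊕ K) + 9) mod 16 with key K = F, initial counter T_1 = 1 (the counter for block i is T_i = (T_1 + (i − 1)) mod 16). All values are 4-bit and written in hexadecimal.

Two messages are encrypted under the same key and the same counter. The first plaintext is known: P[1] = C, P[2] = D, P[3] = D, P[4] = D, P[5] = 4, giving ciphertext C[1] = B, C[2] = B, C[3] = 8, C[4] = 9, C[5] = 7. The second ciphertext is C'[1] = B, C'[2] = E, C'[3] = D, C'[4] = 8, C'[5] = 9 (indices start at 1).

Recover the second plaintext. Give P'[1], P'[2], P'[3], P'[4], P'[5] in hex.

In CTR with a reused counter, both messages share the same keystream S_i, so C_i ⊕ C'_i = P_i ⊕ P'_i and thus P'_i = P_i ⊕ C_i ⊕ C'_i.
P'[1]: C ⊕ B ⊕ B = C.
P'[2]: D ⊕ B ⊕ E = 8.
P'[3]: D ⊕ 8 ⊕ D = 8.
P'[4]: D ⊕ 9 ⊕ 8 = C.
P'[5]: 4 ⊕ 7 ⊕ 9 = A.

P'[1] = C, P'[2] = 8, P'[3] = 8, P'[4] = C, P'[5] = A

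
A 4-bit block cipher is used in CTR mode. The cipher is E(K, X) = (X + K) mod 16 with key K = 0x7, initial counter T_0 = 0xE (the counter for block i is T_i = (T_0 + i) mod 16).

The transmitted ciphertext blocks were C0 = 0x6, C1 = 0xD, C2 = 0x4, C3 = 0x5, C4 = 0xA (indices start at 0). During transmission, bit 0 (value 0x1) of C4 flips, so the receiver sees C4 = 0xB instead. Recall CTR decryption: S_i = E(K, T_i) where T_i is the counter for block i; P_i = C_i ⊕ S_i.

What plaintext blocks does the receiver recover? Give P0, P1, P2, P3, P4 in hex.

Only C4 changed, to 0xB. In CTR, a change in C_i flips the same bit in P_i only; the keystream is unaffected. Decrypting the received ciphertext:
P0: T = 0xE, S = E(K, T) = 0x5; 0x6 ⊕ 0x5 = 0x3.
P1: T = 0xF, S = E(K, T) = 0x6; 0xD ⊕ 0x6 = 0xB.
P2: T = 0x0, S = E(K, T) = 0x7; 0x4 ⊕ 0x7 = 0x3.
P3: T = 0x1, S = E(K, T) = 0x8; 0x5 ⊕ 0x8 = 0xD.
P4: T = 0x2, S = E(K, T) = 0x9; 0xB ⊕ 0x9 = 0x2.
Blocks that differ from the original plaintext: P4.

P0 = 0x3, P1 = 0xB, P2 = 0x3, P3 = 0xD, P4 = 0x2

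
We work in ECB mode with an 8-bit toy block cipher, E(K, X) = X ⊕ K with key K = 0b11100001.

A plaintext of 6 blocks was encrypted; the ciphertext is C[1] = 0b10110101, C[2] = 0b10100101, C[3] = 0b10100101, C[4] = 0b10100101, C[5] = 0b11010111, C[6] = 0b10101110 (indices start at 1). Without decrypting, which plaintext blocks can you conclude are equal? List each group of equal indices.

ECB encrypts each block independently with the same key, so equal ciphertext blocks imply equal plaintext blocks.
C[2] = C[3] = C[4] = 0b10100101, so P[2] = P[3] = P[4].

P[2] = P[3] = P[4]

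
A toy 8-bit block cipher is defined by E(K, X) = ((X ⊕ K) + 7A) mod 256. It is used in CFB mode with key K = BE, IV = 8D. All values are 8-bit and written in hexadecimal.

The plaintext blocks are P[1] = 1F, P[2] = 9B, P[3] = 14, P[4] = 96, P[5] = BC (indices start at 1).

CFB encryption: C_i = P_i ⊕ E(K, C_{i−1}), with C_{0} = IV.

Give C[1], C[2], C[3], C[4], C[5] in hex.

C[1]: E(K, 8D) = AD; 1F ⊕ AD = B2.
C[2]: E(K, B2) = 86; 9B ⊕ 86 = 1D.
C[3]: E(K, 1D) = 1D; 14 ⊕ 1D = 09.
C[4]: E(K, 09) = 31; 96 ⊕ 31 = A7.
C[5]: E(K, A7) = 93; BC ⊕ 93 = 2F.

C[1] = B2, C[2] = 1D, C[3] = 09, C[4] = A7, C[5] = 2F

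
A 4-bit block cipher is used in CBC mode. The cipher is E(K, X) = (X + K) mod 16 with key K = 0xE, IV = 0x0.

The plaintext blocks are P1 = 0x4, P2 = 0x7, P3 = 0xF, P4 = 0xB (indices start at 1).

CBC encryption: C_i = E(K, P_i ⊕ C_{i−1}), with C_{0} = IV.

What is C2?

C2 = 0x3

C1: P1 ⊕ 0x0 = 0x4; E(K, 0x4) = 0x2.
C2: P2 ⊕ 0x2 = 0x5; E(K, 0x5) = 0x3.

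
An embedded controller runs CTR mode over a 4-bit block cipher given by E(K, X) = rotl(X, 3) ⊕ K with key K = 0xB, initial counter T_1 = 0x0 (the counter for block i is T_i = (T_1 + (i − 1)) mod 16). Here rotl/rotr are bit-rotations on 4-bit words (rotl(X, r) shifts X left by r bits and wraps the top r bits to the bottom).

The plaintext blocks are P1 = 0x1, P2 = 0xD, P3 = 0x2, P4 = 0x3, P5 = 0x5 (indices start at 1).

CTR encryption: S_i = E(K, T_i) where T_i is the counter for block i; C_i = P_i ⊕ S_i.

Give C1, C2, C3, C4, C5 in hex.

C1 = 0xA, C2 = 0xE, C3 = 0x8, C4 = 0x1, C5 = 0xC

C1: T = 0x0, S = E(K, T) = 0xB; 0x1 ⊕ 0xB = 0xA.
C2: T = 0x1, S = E(K, T) = 0x3; 0xD ⊕ 0x3 = 0xE.
C3: T = 0x2, S = E(K, T) = 0xA; 0x2 ⊕ 0xA = 0x8.
C4: T = 0x3, S = E(K, T) = 0x2; 0x3 ⊕ 0x2 = 0x1.
C5: T = 0x4, S = E(K, T) = 0x9; 0x5 ⊕ 0x9 = 0xC.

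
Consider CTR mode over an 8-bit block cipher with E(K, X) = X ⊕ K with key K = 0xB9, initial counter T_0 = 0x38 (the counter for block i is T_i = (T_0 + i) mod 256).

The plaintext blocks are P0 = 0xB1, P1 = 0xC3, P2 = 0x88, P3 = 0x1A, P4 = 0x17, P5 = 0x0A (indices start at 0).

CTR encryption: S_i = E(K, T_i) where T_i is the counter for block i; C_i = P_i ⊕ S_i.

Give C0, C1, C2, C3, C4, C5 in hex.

C0: T = 0x38, S = E(K, T) = 0x81; 0xB1 ⊕ 0x81 = 0x30.
C1: T = 0x39, S = E(K, T) = 0x80; 0xC3 ⊕ 0x80 = 0x43.
C2: T = 0x3A, S = E(K, T) = 0x83; 0x88 ⊕ 0x83 = 0x0B.
C3: T = 0x3B, S = E(K, T) = 0x82; 0x1A ⊕ 0x82 = 0x98.
C4: T = 0x3C, S = E(K, T) = 0x85; 0x17 ⊕ 0x85 = 0x92.
C5: T = 0x3D, S = E(K, T) = 0x84; 0x0A ⊕ 0x84 = 0x8E.

C0 = 0x30, C1 = 0x43, C2 = 0x0B, C3 = 0x98, C4 = 0x92, C5 = 0x8E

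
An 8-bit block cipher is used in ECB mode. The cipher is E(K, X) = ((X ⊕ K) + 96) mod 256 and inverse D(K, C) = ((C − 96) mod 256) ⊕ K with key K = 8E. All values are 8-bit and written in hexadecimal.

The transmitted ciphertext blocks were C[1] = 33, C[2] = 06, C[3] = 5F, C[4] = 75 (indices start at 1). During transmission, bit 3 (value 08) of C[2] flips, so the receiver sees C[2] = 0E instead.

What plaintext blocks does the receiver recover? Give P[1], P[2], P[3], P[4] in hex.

ECB decryption: P_i = D(K, C_i).
Only C[2] changed, to 0E. In ECB, a change in C_i affects only P_i. Decrypting the received ciphertext:
P[1]: D(K, 33) = 13.
P[2]: D(K, 0E) = F6.
P[3]: D(K, 5F) = 47.
P[4]: D(K, 75) = 51.
Blocks that differ from the original plaintext: P[2].

P[1] = 13, P[2] = F6, P[3] = 47, P[4] = 51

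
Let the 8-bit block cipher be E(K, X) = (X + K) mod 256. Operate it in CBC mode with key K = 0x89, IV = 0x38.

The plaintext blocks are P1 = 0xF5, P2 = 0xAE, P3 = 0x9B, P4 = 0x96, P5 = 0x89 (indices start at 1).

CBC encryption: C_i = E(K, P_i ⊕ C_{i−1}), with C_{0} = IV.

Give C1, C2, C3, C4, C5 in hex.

C1 = 0x56, C2 = 0x81, C3 = 0xA3, C4 = 0xBE, C5 = 0xC0

C1: P1 ⊕ 0x38 = 0xCD; E(K, 0xCD) = 0x56.
C2: P2 ⊕ 0x56 = 0xF8; E(K, 0xF8) = 0x81.
C3: P3 ⊕ 0x81 = 0x1A; E(K, 0x1A) = 0xA3.
C4: P4 ⊕ 0xA3 = 0x35; E(K, 0x35) = 0xBE.
C5: P5 ⊕ 0xBE = 0x37; E(K, 0x37) = 0xC0.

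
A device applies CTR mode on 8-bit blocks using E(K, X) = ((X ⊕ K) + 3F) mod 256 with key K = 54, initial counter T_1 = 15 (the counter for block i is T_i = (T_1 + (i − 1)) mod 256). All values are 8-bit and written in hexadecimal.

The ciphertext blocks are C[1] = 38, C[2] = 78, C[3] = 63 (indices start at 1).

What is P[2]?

CTR decryption: S_i = E(K, T_i) where T_i is the counter for block i; P_i = C_i ⊕ S_i.
P[2]: T = 16, S = E(K, T) = 81; 78 ⊕ 81 = F9.

P[2] = F9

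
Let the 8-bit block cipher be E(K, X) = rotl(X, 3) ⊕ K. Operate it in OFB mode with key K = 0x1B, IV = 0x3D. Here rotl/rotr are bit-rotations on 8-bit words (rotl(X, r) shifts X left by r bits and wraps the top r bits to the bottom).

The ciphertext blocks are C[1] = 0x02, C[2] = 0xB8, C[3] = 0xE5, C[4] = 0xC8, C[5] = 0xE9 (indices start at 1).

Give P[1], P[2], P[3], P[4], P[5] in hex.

OFB decryption: S_i = E(K, S_{i−1}) with S_{0} = IV; P_i = C_i ⊕ S_i.
P[1]: S = E(K, 0x3D) = 0xF2; 0x02 ⊕ 0xF2 = 0xF0.
P[2]: S = E(K, 0xF2) = 0x8C; 0xB8 ⊕ 0x8C = 0x34.
P[3]: S = E(K, 0x8C) = 0x7F; 0xE5 ⊕ 0x7F = 0x9A.
P[4]: S = E(K, 0x7F) = 0xE0; 0xC8 ⊕ 0xE0 = 0x28.
P[5]: S = E(K, 0xE0) = 0x1C; 0xE9 ⊕ 0x1C = 0xF5.

P[1] = 0xF0, P[2] = 0x34, P[3] = 0x9A, P[4] = 0x28, P[5] = 0xF5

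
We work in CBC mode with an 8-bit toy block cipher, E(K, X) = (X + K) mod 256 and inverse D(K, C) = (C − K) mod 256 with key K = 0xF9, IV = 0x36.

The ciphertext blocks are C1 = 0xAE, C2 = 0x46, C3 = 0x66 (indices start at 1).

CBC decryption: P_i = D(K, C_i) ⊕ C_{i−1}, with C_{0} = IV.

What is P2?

P2: D(K, 0x46) = 0x4D; 0x4D ⊕ 0xAE = 0xE3.

P2 = 0xE3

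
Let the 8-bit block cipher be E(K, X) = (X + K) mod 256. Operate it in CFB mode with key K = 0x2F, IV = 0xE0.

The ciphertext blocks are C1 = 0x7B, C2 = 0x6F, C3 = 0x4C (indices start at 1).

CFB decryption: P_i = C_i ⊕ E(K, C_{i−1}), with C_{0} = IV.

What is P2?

P2 = 0xC5

P2: E(K, 0x7B) = 0xAA; 0x6F ⊕ 0xAA = 0xC5.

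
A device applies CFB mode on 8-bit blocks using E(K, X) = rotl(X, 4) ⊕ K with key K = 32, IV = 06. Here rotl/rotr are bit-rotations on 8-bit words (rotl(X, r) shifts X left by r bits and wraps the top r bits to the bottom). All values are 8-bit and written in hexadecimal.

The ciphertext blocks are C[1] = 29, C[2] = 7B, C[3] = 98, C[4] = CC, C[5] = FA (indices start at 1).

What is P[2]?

P[2] = DB

CFB decryption: P_i = C_i ⊕ E(K, C_{i−1}), with C_{0} = IV.
P[2]: E(K, 29) = A0; 7B ⊕ A0 = DB.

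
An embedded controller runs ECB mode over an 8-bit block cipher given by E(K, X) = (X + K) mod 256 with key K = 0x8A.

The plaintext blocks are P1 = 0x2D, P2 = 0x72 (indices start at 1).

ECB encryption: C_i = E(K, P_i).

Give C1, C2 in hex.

C1: E(K, 0x2D) = 0xB7.
C2: E(K, 0x72) = 0xFC.

C1 = 0xB7, C2 = 0xFC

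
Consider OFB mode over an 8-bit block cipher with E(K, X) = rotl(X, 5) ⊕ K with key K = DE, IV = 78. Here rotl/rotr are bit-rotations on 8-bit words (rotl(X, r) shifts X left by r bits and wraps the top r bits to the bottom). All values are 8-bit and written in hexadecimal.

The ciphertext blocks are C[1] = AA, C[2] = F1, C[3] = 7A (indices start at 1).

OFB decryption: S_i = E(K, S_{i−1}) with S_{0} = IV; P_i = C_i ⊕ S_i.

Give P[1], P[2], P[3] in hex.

P[1]: S = E(K, 78) = D1; AA ⊕ D1 = 7B.
P[2]: S = E(K, D1) = E4; F1 ⊕ E4 = 15.
P[3]: S = E(K, E4) = 42; 7A ⊕ 42 = 38.

P[1] = 7B, P[2] = 15, P[3] = 38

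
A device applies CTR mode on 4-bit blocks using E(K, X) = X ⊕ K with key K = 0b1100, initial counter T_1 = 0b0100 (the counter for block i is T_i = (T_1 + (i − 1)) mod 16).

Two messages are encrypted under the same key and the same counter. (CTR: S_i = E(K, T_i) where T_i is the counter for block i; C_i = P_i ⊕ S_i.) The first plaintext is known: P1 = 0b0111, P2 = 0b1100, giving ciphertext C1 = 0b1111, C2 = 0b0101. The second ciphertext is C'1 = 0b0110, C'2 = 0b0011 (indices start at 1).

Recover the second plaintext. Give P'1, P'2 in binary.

In CTR with a reused counter, both messages share the same keystream S_i, so C_i ⊕ C'_i = P_i ⊕ P'_i and thus P'_i = P_i ⊕ C_i ⊕ C'_i.
P'1: 0b0111 ⊕ 0b1111 ⊕ 0b0110 = 0b1110.
P'2: 0b1100 ⊕ 0b0101 ⊕ 0b0011 = 0b1010.

P'1 = 0b1110, P'2 = 0b1010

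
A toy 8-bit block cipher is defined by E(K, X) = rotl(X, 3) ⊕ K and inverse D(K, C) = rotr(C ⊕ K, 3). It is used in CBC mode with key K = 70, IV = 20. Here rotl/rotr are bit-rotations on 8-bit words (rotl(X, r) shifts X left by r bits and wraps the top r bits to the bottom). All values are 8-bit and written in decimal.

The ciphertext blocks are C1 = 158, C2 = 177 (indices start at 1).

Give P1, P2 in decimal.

CBC decryption: P_i = D(K, C_i) ⊕ C_{i−1}, with C_{0} = IV.
P1: D(K, 158) = 27; 27 ⊕ 20 = 15.
P2: D(K, 177) = 254; 254 ⊕ 158 = 96.

P1 = 15, P2 = 96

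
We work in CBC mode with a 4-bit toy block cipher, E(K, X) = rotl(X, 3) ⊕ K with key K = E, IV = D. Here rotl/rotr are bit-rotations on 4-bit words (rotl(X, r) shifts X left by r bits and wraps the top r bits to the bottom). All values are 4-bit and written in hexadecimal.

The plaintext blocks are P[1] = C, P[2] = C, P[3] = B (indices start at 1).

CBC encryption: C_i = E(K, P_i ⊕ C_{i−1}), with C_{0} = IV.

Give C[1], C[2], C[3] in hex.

C[1]: P[1] ⊕ D = 1; E(K, 1) = 6.
C[2]: P[2] ⊕ 6 = A; E(K, A) = B.
C[3]: P[3] ⊕ B = 0; E(K, 0) = E.

C[1] = 6, C[2] = B, C[3] = E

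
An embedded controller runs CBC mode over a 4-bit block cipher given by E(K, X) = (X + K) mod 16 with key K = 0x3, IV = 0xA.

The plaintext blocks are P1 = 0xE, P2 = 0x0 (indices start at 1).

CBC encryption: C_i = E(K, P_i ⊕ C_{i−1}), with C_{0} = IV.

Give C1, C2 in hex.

C1 = 0x7, C2 = 0xA

C1: P1 ⊕ 0xA = 0x4; E(K, 0x4) = 0x7.
C2: P2 ⊕ 0x7 = 0x7; E(K, 0x7) = 0xA.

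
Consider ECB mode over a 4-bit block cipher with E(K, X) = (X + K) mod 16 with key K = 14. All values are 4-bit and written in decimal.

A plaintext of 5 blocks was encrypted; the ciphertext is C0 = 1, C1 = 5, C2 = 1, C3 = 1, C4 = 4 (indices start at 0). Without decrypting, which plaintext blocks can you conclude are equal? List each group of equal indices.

ECB encrypts each block independently with the same key, so equal ciphertext blocks imply equal plaintext blocks.
C0 = C2 = C3 = 1, so P0 = P2 = P3.

P0 = P2 = P3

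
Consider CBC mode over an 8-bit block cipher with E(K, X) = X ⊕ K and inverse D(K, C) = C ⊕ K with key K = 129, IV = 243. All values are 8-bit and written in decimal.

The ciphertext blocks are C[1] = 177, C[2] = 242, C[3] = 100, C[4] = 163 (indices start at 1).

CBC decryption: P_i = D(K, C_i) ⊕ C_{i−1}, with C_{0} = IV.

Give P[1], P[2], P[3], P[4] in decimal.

P[1] = 195, P[2] = 194, P[3] = 23, P[4] = 70

P[1]: D(K, 177) = 48; 48 ⊕ 243 = 195.
P[2]: D(K, 242) = 115; 115 ⊕ 177 = 194.
P[3]: D(K, 100) = 229; 229 ⊕ 242 = 23.
P[4]: D(K, 163) = 34; 34 ⊕ 100 = 70.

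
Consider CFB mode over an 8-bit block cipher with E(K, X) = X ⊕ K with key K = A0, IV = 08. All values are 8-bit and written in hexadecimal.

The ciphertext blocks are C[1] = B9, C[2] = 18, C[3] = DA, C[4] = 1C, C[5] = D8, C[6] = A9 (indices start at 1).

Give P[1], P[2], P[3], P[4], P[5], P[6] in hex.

P[1] = 11, P[2] = 01, P[3] = 62, P[4] = 66, P[5] = 64, P[6] = D1

CFB decryption: P_i = C_i ⊕ E(K, C_{i−1}), with C_{0} = IV.
P[1]: E(K, 08) = A8; B9 ⊕ A8 = 11.
P[2]: E(K, B9) = 19; 18 ⊕ 19 = 01.
P[3]: E(K, 18) = B8; DA ⊕ B8 = 62.
P[4]: E(K, DA) = 7A; 1C ⊕ 7A = 66.
P[5]: E(K, 1C) = BC; D8 ⊕ BC = 64.
P[6]: E(K, D8) = 78; A9 ⊕ 78 = D1.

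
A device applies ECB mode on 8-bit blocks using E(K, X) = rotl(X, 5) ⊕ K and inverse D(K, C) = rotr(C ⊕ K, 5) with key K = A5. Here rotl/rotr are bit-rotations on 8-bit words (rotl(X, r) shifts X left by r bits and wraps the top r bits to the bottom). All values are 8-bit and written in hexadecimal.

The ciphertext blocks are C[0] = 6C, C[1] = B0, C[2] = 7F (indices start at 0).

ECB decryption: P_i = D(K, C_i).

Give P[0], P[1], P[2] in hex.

P[0] = 4E, P[1] = A8, P[2] = D6

P[0]: D(K, 6C) = 4E.
P[1]: D(K, B0) = A8.
P[2]: D(K, 7F) = D6.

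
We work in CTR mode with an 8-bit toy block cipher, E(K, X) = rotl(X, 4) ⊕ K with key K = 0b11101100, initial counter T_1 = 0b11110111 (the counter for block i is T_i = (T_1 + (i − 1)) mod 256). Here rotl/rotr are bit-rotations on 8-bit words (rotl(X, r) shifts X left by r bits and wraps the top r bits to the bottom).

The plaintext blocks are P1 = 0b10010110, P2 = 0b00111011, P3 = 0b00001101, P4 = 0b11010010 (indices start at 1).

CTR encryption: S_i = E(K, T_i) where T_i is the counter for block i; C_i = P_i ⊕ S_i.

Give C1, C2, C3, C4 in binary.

C1: T = 0b11110111, S = E(K, T) = 0b10010011; 0b10010110 ⊕ 0b10010011 = 0b00000101.
C2: T = 0b11111000, S = E(K, T) = 0b01100011; 0b00111011 ⊕ 0b01100011 = 0b01011000.
C3: T = 0b11111001, S = E(K, T) = 0b01110011; 0b00001101 ⊕ 0b01110011 = 0b01111110.
C4: T = 0b11111010, S = E(K, T) = 0b01000011; 0b11010010 ⊕ 0b01000011 = 0b10010001.

C1 = 0b00000101, C2 = 0b01011000, C3 = 0b01111110, C4 = 0b10010001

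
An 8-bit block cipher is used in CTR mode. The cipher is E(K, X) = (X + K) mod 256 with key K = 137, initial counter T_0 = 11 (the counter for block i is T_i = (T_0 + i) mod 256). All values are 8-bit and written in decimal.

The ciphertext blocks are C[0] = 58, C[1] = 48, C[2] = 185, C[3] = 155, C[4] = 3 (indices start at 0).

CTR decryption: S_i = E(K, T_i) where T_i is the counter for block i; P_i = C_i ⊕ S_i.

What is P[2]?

P[2]: T = 13, S = E(K, T) = 150; 185 ⊕ 150 = 47.

P[2] = 47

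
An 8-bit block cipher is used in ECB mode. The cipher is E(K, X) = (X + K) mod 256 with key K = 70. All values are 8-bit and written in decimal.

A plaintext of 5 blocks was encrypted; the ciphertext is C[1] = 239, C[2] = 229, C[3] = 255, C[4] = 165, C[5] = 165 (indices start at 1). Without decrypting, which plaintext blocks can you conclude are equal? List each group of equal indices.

ECB encrypts each block independently with the same key, so equal ciphertext blocks imply equal plaintext blocks.
C[4] = C[5] = 165, so P[4] = P[5].

P[4] = P[5]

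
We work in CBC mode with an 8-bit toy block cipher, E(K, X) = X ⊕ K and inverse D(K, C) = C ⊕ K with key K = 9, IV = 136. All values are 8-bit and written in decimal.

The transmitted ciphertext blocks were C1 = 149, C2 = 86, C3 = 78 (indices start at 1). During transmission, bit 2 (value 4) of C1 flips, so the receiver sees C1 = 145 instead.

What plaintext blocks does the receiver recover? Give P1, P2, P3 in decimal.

CBC decryption: P_i = D(K, C_i) ⊕ C_{i−1}, with C_{0} = IV.
Only C1 changed, to 145. In CBC, a change in C_i garbles P_i and flips the same bit in P_{i+1}. Decrypting the received ciphertext:
P1: D(K, 145) = 152; 152 ⊕ 136 = 16.
P2: D(K, 86) = 95; 95 ⊕ 145 = 206.
P3: D(K, 78) = 71; 71 ⊕ 86 = 17.
Blocks that differ from the original plaintext: P1, P2.

P1 = 16, P2 = 206, P3 = 17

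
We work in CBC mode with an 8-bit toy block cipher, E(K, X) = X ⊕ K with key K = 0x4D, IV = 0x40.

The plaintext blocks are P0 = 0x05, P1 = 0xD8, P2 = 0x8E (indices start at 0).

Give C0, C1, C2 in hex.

C0 = 0x08, C1 = 0x9D, C2 = 0x5E

CBC encryption: C_i = E(K, P_i ⊕ C_{i−1}), with C_{−1} = IV.
C0: P0 ⊕ 0x40 = 0x45; E(K, 0x45) = 0x08.
C1: P1 ⊕ 0x08 = 0xD0; E(K, 0xD0) = 0x9D.
C2: P2 ⊕ 0x9D = 0x13; E(K, 0x13) = 0x5E.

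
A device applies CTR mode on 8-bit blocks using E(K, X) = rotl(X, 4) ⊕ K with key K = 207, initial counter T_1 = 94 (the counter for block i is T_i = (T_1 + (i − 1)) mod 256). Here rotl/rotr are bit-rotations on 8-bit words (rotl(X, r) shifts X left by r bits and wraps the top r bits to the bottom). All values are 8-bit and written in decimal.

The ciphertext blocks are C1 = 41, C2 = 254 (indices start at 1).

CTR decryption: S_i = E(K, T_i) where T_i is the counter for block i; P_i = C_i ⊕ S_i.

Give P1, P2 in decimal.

P1: T = 94, S = E(K, T) = 42; 41 ⊕ 42 = 3.
P2: T = 95, S = E(K, T) = 58; 254 ⊕ 58 = 196.

P1 = 3, P2 = 196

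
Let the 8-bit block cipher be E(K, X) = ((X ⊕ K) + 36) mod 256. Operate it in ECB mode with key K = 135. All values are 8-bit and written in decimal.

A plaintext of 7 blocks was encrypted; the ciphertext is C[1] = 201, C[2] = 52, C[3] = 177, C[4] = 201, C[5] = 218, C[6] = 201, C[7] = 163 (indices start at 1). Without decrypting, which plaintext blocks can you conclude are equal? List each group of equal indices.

ECB encrypts each block independently with the same key, so equal ciphertext blocks imply equal plaintext blocks.
C[1] = C[4] = C[6] = 201, so P[1] = P[4] = P[6].

P[1] = P[4] = P[6]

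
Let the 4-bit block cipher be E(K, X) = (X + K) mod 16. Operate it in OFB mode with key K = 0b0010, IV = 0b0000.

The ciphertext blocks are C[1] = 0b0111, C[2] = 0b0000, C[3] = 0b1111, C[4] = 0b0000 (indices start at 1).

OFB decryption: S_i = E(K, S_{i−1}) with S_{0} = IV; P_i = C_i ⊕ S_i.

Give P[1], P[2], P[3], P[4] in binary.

P[1]: S = E(K, 0b0000) = 0b0010; 0b0111 ⊕ 0b0010 = 0b0101.
P[2]: S = E(K, 0b0010) = 0b0100; 0b0000 ⊕ 0b0100 = 0b0100.
P[3]: S = E(K, 0b0100) = 0b0110; 0b1111 ⊕ 0b0110 = 0b1001.
P[4]: S = E(K, 0b0110) = 0b1000; 0b0000 ⊕ 0b1000 = 0b1000.

P[1] = 0b0101, P[2] = 0b0100, P[3] = 0b1001, P[4] = 0b1000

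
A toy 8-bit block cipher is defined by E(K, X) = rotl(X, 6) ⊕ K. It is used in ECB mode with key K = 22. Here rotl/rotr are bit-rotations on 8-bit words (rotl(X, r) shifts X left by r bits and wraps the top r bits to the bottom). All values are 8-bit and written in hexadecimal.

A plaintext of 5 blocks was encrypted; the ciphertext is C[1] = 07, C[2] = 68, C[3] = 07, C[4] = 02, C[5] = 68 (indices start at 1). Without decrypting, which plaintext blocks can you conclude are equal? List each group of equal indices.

P[1] = P[3]; P[2] = P[5]

ECB encrypts each block independently with the same key, so equal ciphertext blocks imply equal plaintext blocks.
C[1] = C[3] = 07, so P[1] = P[3].
C[2] = C[5] = 68, so P[2] = P[5].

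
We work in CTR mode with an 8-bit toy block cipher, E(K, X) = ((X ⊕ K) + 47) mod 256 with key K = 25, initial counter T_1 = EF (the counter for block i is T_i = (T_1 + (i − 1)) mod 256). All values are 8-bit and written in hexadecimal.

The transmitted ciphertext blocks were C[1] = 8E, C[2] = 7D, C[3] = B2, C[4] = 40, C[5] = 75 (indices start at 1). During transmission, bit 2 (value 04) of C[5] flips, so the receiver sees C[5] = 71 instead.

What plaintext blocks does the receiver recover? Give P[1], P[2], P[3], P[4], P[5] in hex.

CTR decryption: S_i = E(K, T_i) where T_i is the counter for block i; P_i = C_i ⊕ S_i.
Only C[5] changed, to 71. In CTR, a change in C_i flips the same bit in P_i only; the keystream is unaffected. Decrypting the received ciphertext:
P[1]: T = EF, S = E(K, T) = 11; 8E ⊕ 11 = 9F.
P[2]: T = F0, S = E(K, T) = 1C; 7D ⊕ 1C = 61.
P[3]: T = F1, S = E(K, T) = 1B; B2 ⊕ 1B = A9.
P[4]: T = F2, S = E(K, T) = 1E; 40 ⊕ 1E = 5E.
P[5]: T = F3, S = E(K, T) = 1D; 71 ⊕ 1D = 6C.
Blocks that differ from the original plaintext: P[5].

P[1] = 9F, P[2] = 61, P[3] = A9, P[4] = 5E, P[5] = 6C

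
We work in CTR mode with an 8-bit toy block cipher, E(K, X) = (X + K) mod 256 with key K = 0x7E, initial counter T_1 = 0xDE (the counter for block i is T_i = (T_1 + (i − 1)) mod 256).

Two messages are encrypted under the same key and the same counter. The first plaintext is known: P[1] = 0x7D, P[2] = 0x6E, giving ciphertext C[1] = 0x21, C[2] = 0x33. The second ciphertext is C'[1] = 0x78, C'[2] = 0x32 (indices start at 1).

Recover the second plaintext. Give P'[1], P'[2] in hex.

P'[1] = 0x24, P'[2] = 0x6F

In CTR with a reused counter, both messages share the same keystream S_i, so C_i ⊕ C'_i = P_i ⊕ P'_i and thus P'_i = P_i ⊕ C_i ⊕ C'_i.
P'[1]: 0x7D ⊕ 0x21 ⊕ 0x78 = 0x24.
P'[2]: 0x6E ⊕ 0x33 ⊕ 0x32 = 0x6F.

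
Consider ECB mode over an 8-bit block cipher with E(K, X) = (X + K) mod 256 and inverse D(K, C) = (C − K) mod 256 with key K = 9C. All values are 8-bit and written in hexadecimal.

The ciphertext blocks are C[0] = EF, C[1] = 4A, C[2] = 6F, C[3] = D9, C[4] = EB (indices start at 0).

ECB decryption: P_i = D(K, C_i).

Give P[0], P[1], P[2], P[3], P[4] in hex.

P[0]: D(K, EF) = 53.
P[1]: D(K, 4A) = AE.
P[2]: D(K, 6F) = D3.
P[3]: D(K, D9) = 3D.
P[4]: D(K, EB) = 4F.

P[0] = 53, P[1] = AE, P[2] = D3, P[3] = 3D, P[4] = 4F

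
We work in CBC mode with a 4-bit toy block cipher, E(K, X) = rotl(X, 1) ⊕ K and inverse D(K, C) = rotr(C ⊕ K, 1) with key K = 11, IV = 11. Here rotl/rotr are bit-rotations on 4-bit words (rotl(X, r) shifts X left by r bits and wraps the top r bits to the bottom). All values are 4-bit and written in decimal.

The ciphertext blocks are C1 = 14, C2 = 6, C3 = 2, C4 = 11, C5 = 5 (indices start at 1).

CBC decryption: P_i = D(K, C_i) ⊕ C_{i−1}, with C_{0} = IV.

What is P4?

P4: D(K, 11) = 0; 0 ⊕ 2 = 2.

P4 = 2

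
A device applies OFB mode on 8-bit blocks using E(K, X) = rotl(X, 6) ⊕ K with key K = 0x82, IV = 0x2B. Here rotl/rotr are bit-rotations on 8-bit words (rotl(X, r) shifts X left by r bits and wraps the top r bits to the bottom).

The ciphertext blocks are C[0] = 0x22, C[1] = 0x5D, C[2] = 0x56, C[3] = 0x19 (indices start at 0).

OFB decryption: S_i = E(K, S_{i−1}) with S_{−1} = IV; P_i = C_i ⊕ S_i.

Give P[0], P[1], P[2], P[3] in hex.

P[0] = 0x6A, P[1] = 0xCD, P[2] = 0xF0, P[3] = 0x32

P[0]: S = E(K, 0x2B) = 0x48; 0x22 ⊕ 0x48 = 0x6A.
P[1]: S = E(K, 0x48) = 0x90; 0x5D ⊕ 0x90 = 0xCD.
P[2]: S = E(K, 0x90) = 0xA6; 0x56 ⊕ 0xA6 = 0xF0.
P[3]: S = E(K, 0xA6) = 0x2B; 0x19 ⊕ 0x2B = 0x32.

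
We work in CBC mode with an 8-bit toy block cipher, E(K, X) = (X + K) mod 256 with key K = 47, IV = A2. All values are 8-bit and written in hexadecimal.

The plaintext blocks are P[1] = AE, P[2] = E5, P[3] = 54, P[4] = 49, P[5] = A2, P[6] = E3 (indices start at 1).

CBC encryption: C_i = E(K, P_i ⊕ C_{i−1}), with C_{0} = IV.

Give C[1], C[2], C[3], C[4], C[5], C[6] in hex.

C[1]: P[1] ⊕ A2 = 0C; E(K, 0C) = 53.
C[2]: P[2] ⊕ 53 = B6; E(K, B6) = FD.
C[3]: P[3] ⊕ FD = A9; E(K, A9) = F0.
C[4]: P[4] ⊕ F0 = B9; E(K, B9) = 00.
C[5]: P[5] ⊕ 00 = A2; E(K, A2) = E9.
C[6]: P[6] ⊕ E9 = 0A; E(K, 0A) = 51.

C[1] = 53, C[2] = FD, C[3] = F0, C[4] = 00, C[5] = E9, C[6] = 51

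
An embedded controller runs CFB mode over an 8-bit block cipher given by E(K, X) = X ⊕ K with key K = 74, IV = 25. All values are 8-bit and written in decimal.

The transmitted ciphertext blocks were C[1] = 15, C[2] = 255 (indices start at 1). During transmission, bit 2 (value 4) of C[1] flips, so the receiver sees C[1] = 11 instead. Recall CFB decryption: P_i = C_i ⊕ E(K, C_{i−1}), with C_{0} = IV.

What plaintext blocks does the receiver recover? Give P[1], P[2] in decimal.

Only C[1] changed, to 11. In CFB, a change in C_i flips the same bit in P_i and garbles P_{i+1}. Decrypting the received ciphertext:
P[1]: E(K, 25) = 83; 11 ⊕ 83 = 88.
P[2]: E(K, 11) = 65; 255 ⊕ 65 = 190.
Blocks that differ from the original plaintext: P[1], P[2].

P[1] = 88, P[2] = 190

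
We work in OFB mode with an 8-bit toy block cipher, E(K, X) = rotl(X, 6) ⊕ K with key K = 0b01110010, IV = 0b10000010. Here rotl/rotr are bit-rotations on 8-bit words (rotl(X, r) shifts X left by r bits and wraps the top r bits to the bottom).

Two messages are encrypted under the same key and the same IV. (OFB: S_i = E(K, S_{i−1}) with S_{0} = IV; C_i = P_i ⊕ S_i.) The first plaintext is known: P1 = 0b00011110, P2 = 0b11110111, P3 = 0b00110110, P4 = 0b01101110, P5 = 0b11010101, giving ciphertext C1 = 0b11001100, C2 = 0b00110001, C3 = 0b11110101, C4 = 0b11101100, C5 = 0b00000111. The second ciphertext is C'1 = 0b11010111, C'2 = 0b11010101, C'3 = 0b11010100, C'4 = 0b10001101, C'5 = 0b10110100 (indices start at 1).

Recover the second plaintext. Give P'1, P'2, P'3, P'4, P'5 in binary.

P'1 = 0b00000101, P'2 = 0b00010011, P'3 = 0b00010111, P'4 = 0b00001111, P'5 = 0b01100110

In OFB with a reused IV, both messages share the same keystream S_i, so C_i ⊕ C'_i = P_i ⊕ P'_i and thus P'_i = P_i ⊕ C_i ⊕ C'_i.
P'1: 0b00011110 ⊕ 0b11001100 ⊕ 0b11010111 = 0b00000101.
P'2: 0b11110111 ⊕ 0b00110001 ⊕ 0b11010101 = 0b00010011.
P'3: 0b00110110 ⊕ 0b11110101 ⊕ 0b11010100 = 0b00010111.
P'4: 0b01101110 ⊕ 0b11101100 ⊕ 0b10001101 = 0b00001111.
P'5: 0b11010101 ⊕ 0b00000111 ⊕ 0b10110100 = 0b01100110.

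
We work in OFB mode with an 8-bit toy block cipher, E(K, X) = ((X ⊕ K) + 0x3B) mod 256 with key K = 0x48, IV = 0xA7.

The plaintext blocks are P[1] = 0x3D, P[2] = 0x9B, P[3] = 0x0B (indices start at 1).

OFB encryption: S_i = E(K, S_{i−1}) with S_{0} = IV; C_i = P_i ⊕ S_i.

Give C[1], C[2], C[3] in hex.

C[1] = 0x17, C[2] = 0x06, C[3] = 0x1B

C[1]: S = E(K, 0xA7) = 0x2A; 0x3D ⊕ 0x2A = 0x17.
C[2]: S = E(K, 0x2A) = 0x9D; 0x9B ⊕ 0x9D = 0x06.
C[3]: S = E(K, 0x9D) = 0x10; 0x0B ⊕ 0x10 = 0x1B.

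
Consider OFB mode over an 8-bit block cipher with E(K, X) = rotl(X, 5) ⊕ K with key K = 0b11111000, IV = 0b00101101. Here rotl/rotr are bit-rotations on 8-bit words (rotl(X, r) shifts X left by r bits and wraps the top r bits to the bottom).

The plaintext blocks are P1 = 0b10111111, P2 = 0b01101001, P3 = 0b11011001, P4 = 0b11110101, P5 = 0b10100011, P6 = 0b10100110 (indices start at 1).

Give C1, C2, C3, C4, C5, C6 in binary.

C1 = 0b11100010, C2 = 0b00111010, C3 = 0b01001011, C4 = 0b01011111, C5 = 0b00001110, C6 = 0b11101011

OFB encryption: S_i = E(K, S_{i−1}) with S_{0} = IV; C_i = P_i ⊕ S_i.
C1: S = E(K, 0b00101101) = 0b01011101; 0b10111111 ⊕ 0b01011101 = 0b11100010.
C2: S = E(K, 0b01011101) = 0b01010011; 0b01101001 ⊕ 0b01010011 = 0b00111010.
C3: S = E(K, 0b01010011) = 0b10010010; 0b11011001 ⊕ 0b10010010 = 0b01001011.
C4: S = E(K, 0b10010010) = 0b10101010; 0b11110101 ⊕ 0b10101010 = 0b01011111.
C5: S = E(K, 0b10101010) = 0b10101101; 0b10100011 ⊕ 0b10101101 = 0b00001110.
C6: S = E(K, 0b10101101) = 0b01001101; 0b10100110 ⊕ 0b01001101 = 0b11101011.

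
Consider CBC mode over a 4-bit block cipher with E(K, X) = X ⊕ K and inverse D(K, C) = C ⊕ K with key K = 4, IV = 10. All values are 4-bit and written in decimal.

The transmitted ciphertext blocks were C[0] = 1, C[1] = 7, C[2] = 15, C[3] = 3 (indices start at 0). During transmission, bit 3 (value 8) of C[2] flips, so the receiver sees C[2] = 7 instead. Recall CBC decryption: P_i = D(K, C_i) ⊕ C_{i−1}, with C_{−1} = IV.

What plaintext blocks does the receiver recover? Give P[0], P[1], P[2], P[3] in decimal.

Only C[2] changed, to 7. In CBC, a change in C_i garbles P_i and flips the same bit in P_{i+1}. Decrypting the received ciphertext:
P[0]: D(K, 1) = 5; 5 ⊕ 10 = 15.
P[1]: D(K, 7) = 3; 3 ⊕ 1 = 2.
P[2]: D(K, 7) = 3; 3 ⊕ 7 = 4.
P[3]: D(K, 3) = 7; 7 ⊕ 7 = 0.
Blocks that differ from the original plaintext: P[2], P[3].

P[0] = 15, P[1] = 2, P[2] = 4, P[3] = 0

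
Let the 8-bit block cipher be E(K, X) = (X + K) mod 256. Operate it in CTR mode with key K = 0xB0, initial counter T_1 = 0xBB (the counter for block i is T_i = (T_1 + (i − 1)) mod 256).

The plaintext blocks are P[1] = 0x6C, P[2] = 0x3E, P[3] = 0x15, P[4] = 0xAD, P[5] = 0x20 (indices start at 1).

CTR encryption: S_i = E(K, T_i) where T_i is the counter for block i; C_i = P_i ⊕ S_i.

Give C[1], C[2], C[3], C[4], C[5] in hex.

C[1] = 0x07, C[2] = 0x52, C[3] = 0x78, C[4] = 0xC3, C[5] = 0x4F

C[1]: T = 0xBB, S = E(K, T) = 0x6B; 0x6C ⊕ 0x6B = 0x07.
C[2]: T = 0xBC, S = E(K, T) = 0x6C; 0x3E ⊕ 0x6C = 0x52.
C[3]: T = 0xBD, S = E(K, T) = 0x6D; 0x15 ⊕ 0x6D = 0x78.
C[4]: T = 0xBE, S = E(K, T) = 0x6E; 0xAD ⊕ 0x6E = 0xC3.
C[5]: T = 0xBF, S = E(K, T) = 0x6F; 0x20 ⊕ 0x6F = 0x4F.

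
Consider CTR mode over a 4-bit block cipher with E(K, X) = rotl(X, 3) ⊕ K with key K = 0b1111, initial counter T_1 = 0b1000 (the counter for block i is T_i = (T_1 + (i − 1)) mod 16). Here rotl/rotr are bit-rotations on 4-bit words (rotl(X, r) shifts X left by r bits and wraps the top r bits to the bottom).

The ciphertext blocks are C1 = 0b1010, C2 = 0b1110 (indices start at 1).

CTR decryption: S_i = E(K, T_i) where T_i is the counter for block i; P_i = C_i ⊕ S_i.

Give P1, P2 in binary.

P1 = 0b0001, P2 = 0b1101

P1: T = 0b1000, S = E(K, T) = 0b1011; 0b1010 ⊕ 0b1011 = 0b0001.
P2: T = 0b1001, S = E(K, T) = 0b0011; 0b1110 ⊕ 0b0011 = 0b1101.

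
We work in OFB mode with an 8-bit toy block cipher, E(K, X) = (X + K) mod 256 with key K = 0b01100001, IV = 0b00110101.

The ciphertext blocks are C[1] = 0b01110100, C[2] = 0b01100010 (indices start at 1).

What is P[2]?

P[2] = 0b10010101

OFB decryption: S_i = E(K, S_{i−1}) with S_{0} = IV; P_i = C_i ⊕ S_i.
P[1]: S = E(K, 0b00110101) = 0b10010110; 0b01110100 ⊕ 0b10010110 = 0b11100010.
P[2]: S = E(K, 0b10010110) = 0b11110111; 0b01100010 ⊕ 0b11110111 = 0b10010101.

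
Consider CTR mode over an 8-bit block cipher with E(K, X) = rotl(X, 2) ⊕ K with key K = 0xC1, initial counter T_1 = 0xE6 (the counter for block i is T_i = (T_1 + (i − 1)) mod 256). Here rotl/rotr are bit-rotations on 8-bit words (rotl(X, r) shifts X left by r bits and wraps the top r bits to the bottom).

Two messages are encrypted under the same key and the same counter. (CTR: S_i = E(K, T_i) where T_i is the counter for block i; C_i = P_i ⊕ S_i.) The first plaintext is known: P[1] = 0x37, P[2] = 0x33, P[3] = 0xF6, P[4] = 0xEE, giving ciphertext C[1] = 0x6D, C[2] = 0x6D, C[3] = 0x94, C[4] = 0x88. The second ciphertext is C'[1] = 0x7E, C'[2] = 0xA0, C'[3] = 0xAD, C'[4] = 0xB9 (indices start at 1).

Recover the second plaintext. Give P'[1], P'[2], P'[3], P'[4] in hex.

In CTR with a reused counter, both messages share the same keystream S_i, so C_i ⊕ C'_i = P_i ⊕ P'_i and thus P'_i = P_i ⊕ C_i ⊕ C'_i.
P'[1]: 0x37 ⊕ 0x6D ⊕ 0x7E = 0x24.
P'[2]: 0x33 ⊕ 0x6D ⊕ 0xA0 = 0xFE.
P'[3]: 0xF6 ⊕ 0x94 ⊕ 0xAD = 0xCF.
P'[4]: 0xEE ⊕ 0x88 ⊕ 0xB9 = 0xDF.

P'[1] = 0x24, P'[2] = 0xFE, P'[3] = 0xCF, P'[4] = 0xDF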